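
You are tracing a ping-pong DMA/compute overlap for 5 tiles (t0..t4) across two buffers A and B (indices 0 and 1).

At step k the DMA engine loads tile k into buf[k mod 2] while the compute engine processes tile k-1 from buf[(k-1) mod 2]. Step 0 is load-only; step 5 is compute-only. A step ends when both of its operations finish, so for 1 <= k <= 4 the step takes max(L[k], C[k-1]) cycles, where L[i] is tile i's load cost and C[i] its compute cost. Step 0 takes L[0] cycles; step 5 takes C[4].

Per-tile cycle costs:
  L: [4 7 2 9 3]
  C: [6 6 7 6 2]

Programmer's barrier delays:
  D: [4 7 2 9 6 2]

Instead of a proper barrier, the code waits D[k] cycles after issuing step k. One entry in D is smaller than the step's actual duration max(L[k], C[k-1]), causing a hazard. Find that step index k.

hazard at step 2

step 0: need L[0]=4 = 4; D[0]=4 ok
step 1: need max(L[1]=7,C[0]=6) = 7; D[1]=7 ok
step 2: need max(L[2]=2,C[1]=6) = 6; D[2]=2 SHORT
step 3: need max(L[3]=9,C[2]=7) = 9; D[3]=9 ok
step 4: need max(L[4]=3,C[3]=6) = 6; D[4]=6 ok
step 5: need C[4]=2 = 2; D[5]=2 ok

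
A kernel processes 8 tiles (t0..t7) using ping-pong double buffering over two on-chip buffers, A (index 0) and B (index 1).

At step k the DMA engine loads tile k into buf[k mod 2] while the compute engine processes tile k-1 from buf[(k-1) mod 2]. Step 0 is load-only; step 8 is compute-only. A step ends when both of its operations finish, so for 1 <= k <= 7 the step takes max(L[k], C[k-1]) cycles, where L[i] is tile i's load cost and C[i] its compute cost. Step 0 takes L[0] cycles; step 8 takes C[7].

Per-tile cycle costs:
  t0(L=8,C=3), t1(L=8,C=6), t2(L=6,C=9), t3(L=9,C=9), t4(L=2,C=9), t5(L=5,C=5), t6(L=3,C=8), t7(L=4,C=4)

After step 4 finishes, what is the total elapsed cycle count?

end_cycle[4] = 40

k=0 load=t0/8c comp=- wait=8 total=8
k=1 load=t1/8c comp=t0/3c wait=8 total=16
k=2 load=t2/6c comp=t1/6c wait=6 total=22
k=3 load=t3/9c comp=t2/9c wait=9 total=31
k=4 load=t4/2c comp=t3/9c wait=9 total=40
k=5 load=t5/5c comp=t4/9c wait=9 total=49
k=6 load=t6/3c comp=t5/5c wait=5 total=54
k=7 load=t7/4c comp=t6/8c wait=8 total=62
k=8 load=- comp=t7/4c wait=4 total=66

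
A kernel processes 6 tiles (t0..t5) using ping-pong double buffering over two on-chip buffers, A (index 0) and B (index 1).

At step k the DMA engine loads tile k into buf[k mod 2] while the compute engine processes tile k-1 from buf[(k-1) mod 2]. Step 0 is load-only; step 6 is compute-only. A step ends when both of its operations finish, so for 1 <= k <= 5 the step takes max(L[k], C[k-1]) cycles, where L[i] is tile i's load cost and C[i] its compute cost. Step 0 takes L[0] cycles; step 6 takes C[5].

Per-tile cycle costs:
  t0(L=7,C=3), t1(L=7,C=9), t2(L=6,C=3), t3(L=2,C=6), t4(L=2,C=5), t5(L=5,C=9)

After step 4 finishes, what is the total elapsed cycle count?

end_cycle[4] = 32

[0] DMA t0→A (7c) ∥ CU idle ⇒ 7c, clock 7
[1] DMA t1→B (7c) ∥ CU A:t0 (3c) ⇒ 7c, clock 14
[2] DMA t2→A (6c) ∥ CU B:t1 (9c) ⇒ 9c, clock 23
[3] DMA t3→B (2c) ∥ CU A:t2 (3c) ⇒ 3c, clock 26
[4] DMA t4→A (2c) ∥ CU B:t3 (6c) ⇒ 6c, clock 32
[5] DMA t5→B (5c) ∥ CU A:t4 (5c) ⇒ 5c, clock 37
[6] DMA idle ∥ CU B:t5 (9c) ⇒ 9c, clock 46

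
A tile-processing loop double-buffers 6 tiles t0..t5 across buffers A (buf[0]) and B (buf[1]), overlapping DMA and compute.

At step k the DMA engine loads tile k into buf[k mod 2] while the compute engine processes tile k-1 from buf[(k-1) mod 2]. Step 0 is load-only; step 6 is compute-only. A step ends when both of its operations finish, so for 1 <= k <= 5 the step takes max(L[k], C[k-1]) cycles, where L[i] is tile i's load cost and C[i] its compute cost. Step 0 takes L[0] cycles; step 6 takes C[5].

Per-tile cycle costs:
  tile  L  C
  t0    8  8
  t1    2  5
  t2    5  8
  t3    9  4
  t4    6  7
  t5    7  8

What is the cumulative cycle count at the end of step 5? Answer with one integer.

end_cycle[5] = 43

[0] DMA t0→A (8c) ∥ CU idle ⇒ 8c, clock 8
[1] DMA t1→B (2c) ∥ CU A:t0 (8c) ⇒ 8c, clock 16
[2] DMA t2→A (5c) ∥ CU B:t1 (5c) ⇒ 5c, clock 21
[3] DMA t3→B (9c) ∥ CU A:t2 (8c) ⇒ 9c, clock 30
[4] DMA t4→A (6c) ∥ CU B:t3 (4c) ⇒ 6c, clock 36
[5] DMA t5→B (7c) ∥ CU A:t4 (7c) ⇒ 7c, clock 43
[6] DMA idle ∥ CU B:t5 (8c) ⇒ 8c, clock 51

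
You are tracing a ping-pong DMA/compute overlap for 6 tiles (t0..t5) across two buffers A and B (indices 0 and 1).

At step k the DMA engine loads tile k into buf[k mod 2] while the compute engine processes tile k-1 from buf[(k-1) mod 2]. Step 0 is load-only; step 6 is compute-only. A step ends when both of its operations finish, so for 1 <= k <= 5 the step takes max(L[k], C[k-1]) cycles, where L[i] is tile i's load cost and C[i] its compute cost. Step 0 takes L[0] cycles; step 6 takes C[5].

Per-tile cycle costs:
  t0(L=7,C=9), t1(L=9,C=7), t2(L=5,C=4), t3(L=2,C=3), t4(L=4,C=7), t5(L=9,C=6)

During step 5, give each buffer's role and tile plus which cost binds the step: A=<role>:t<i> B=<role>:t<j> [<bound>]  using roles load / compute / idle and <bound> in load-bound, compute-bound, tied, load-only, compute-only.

step 0: L[0]=7 → dur=7, Σ=7 | A=load:t0 B=idle [load-only]
step 1: L[1]=9 C[0]=9 → dur=9, Σ=16 | A=compute:t0 B=load:t1 [tied]
step 2: L[2]=5 C[1]=7 → dur=7, Σ=23 | A=load:t2 B=compute:t1 [compute-bound]
step 3: L[3]=2 C[2]=4 → dur=4, Σ=27 | A=compute:t2 B=load:t3 [compute-bound]
step 4: L[4]=4 C[3]=3 → dur=4, Σ=31 | A=load:t4 B=compute:t3 [load-bound]
step 5: L[5]=9 C[4]=7 → dur=9, Σ=40 | A=compute:t4 B=load:t5 [load-bound]
step 6: C[5]=6 → dur=6, Σ=46 | A=idle B=compute:t5 [compute-only]

step 5: A=compute:t4 B=load:t5 [load-bound]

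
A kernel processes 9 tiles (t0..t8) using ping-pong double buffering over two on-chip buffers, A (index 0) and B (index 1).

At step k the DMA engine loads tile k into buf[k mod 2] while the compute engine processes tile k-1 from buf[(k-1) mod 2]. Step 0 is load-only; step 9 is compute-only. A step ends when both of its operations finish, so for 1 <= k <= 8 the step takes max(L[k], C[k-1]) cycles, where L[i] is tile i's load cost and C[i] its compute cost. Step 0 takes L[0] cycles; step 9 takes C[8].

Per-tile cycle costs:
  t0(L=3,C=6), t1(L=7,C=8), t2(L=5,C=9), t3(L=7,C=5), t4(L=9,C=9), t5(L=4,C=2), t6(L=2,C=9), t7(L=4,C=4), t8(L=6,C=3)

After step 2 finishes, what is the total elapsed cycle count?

end_cycle[2] = 18

k=0 load=t0/3c comp=- wait=3 total=3
k=1 load=t1/7c comp=t0/6c wait=7 total=10
k=2 load=t2/5c comp=t1/8c wait=8 total=18
k=3 load=t3/7c comp=t2/9c wait=9 total=27
k=4 load=t4/9c comp=t3/5c wait=9 total=36
k=5 load=t5/4c comp=t4/9c wait=9 total=45
k=6 load=t6/2c comp=t5/2c wait=2 total=47
k=7 load=t7/4c comp=t6/9c wait=9 total=56
k=8 load=t8/6c comp=t7/4c wait=6 total=62
k=9 load=- comp=t8/3c wait=3 total=65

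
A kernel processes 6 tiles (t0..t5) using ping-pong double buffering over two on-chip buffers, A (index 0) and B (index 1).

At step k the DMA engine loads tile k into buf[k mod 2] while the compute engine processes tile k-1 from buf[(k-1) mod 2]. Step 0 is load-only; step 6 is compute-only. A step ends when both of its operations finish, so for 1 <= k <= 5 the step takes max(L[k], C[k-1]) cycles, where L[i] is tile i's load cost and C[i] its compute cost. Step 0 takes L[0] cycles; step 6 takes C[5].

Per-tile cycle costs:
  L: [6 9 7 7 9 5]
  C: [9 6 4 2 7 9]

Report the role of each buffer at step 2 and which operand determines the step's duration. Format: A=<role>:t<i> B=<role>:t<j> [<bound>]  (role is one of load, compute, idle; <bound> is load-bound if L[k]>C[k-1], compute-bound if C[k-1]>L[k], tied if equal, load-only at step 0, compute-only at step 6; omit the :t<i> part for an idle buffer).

step 2: A=load:t2 B=compute:t1 [load-bound]

[0] DMA t0→A (6c) ∥ CU idle ⇒ 6c, clock 6
[1] DMA t1→B (9c) ∥ CU A:t0 (9c) ⇒ 9c, clock 15
[2] DMA t2→A (7c) ∥ CU B:t1 (6c) ⇒ 7c, clock 22
[3] DMA t3→B (7c) ∥ CU A:t2 (4c) ⇒ 7c, clock 29
[4] DMA t4→A (9c) ∥ CU B:t3 (2c) ⇒ 9c, clock 38
[5] DMA t5→B (5c) ∥ CU A:t4 (7c) ⇒ 7c, clock 45
[6] DMA idle ∥ CU B:t5 (9c) ⇒ 9c, clock 54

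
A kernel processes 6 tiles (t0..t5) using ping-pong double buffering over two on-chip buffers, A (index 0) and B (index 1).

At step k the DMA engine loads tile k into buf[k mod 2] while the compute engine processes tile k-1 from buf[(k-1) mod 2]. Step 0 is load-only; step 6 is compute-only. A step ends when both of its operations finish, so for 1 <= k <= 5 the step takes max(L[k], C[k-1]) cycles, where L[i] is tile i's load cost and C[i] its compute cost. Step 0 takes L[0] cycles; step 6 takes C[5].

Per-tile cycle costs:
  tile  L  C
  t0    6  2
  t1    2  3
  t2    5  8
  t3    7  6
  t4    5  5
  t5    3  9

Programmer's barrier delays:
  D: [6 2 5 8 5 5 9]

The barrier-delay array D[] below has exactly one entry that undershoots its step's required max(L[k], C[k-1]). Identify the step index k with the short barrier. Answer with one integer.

[0] required=L[0]=6=6 vs D=6 ok
[1] required=max(L[1]=2,C[0]=2)=2 vs D=2 ok
[2] required=max(L[2]=5,C[1]=3)=5 vs D=5 ok
[3] required=max(L[3]=7,C[2]=8)=8 vs D=8 ok
[4] required=max(L[4]=5,C[3]=6)=6 vs D=5 SHORT
[5] required=max(L[5]=3,C[4]=5)=5 vs D=5 ok
[6] required=C[5]=9=9 vs D=9 ok

hazard at step 4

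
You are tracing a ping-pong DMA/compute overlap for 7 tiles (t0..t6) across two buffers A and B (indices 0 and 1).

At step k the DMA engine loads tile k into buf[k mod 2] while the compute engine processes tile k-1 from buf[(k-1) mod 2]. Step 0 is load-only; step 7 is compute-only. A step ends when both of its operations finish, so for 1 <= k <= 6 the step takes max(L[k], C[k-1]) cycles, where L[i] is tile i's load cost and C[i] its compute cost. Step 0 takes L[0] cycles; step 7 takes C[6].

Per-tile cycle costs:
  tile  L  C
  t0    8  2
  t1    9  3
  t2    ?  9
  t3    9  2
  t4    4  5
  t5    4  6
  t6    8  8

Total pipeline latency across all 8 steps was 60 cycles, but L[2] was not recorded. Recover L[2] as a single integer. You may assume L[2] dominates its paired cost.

L[2] = 9

step 0: dur = L[0]=8 = 8
step 1: dur = max(L[1]=9, C[0]=2) = 9
step 2: dur = max(L[2]=?, C[1]=3) = L[2]  (unknown; binding)
step 3: dur = max(L[3]=9, C[2]=9) = 9
step 4: dur = max(L[4]=4, C[3]=2) = 4
step 5: dur = max(L[5]=4, C[4]=5) = 5
step 6: dur = max(L[6]=8, C[5]=6) = 8
step 7: dur = C[6]=8 = 8
sum of known step durations = 51
dur[2] = total - known = 60 - 51 = 9
L[2] is the binding max in step 2, so L[2] = dur[2] = 9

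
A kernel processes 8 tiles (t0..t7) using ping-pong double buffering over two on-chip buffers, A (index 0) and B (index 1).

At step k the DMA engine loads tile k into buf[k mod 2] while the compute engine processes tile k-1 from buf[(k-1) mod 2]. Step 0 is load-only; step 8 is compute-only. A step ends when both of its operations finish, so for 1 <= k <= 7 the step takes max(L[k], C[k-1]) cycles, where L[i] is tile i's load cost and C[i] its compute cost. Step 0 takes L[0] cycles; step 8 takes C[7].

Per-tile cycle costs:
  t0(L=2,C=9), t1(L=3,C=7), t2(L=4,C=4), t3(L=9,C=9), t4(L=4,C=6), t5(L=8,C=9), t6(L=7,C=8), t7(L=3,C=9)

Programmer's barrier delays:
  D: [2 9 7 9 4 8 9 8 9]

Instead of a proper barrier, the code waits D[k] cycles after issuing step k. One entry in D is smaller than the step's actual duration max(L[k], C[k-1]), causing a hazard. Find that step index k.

[0] required=L[0]=2=2 vs D=2 ok
[1] required=max(L[1]=3,C[0]=9)=9 vs D=9 ok
[2] required=max(L[2]=4,C[1]=7)=7 vs D=7 ok
[3] required=max(L[3]=9,C[2]=4)=9 vs D=9 ok
[4] required=max(L[4]=4,C[3]=9)=9 vs D=4 SHORT
[5] required=max(L[5]=8,C[4]=6)=8 vs D=8 ok
[6] required=max(L[6]=7,C[5]=9)=9 vs D=9 ok
[7] required=max(L[7]=3,C[6]=8)=8 vs D=8 ok
[8] required=C[7]=9=9 vs D=9 ok

hazard at step 4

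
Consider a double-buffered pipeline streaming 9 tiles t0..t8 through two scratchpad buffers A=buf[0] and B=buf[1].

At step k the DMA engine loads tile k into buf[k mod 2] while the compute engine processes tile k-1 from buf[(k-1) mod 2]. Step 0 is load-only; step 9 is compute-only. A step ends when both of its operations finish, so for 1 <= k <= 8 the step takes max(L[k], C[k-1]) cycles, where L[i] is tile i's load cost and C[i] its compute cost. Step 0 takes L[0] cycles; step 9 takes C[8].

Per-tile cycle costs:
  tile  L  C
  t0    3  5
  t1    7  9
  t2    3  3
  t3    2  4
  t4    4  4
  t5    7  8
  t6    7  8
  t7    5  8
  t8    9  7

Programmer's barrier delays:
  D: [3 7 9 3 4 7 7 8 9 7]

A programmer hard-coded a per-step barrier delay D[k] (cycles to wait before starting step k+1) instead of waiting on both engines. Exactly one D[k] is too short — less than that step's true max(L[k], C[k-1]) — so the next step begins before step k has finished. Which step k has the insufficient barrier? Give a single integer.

hazard at step 6

k=0 barrier L[0]=3→3c, D[0]=3 ok
k=1 barrier max(L[1]=7,C[0]=5)→7c, D[1]=7 ok
k=2 barrier max(L[2]=3,C[1]=9)→9c, D[2]=9 ok
k=3 barrier max(L[3]=2,C[2]=3)→3c, D[3]=3 ok
k=4 barrier max(L[4]=4,C[3]=4)→4c, D[4]=4 ok
k=5 barrier max(L[5]=7,C[4]=4)→7c, D[5]=7 ok
k=6 barrier max(L[6]=7,C[5]=8)→8c, D[6]=7 SHORT
k=7 barrier max(L[7]=5,C[6]=8)→8c, D[7]=8 ok
k=8 barrier max(L[8]=9,C[7]=8)→9c, D[8]=9 ok
k=9 barrier C[8]=7→7c, D[9]=7 ok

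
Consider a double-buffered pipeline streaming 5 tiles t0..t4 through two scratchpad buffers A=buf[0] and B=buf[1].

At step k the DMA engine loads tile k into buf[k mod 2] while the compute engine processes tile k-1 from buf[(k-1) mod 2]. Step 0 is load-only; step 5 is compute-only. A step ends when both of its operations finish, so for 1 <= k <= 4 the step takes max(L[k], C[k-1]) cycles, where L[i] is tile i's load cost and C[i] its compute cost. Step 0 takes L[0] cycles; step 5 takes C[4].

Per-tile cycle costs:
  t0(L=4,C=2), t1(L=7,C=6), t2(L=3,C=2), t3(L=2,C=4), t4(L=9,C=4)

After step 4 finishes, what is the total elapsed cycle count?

  0. 4=4c; end=4; A:t0 B:-
  1. max(7,2)=7c; end=11; A:t0 B:t1
  2. max(3,6)=6c; end=17; A:t2 B:t1
  3. max(2,2)=2c; end=19; A:t2 B:t3
  4. max(9,4)=9c; end=28; A:t4 B:t3
  5. 4=4c; end=32; A:t4 B:t3

end_cycle[4] = 28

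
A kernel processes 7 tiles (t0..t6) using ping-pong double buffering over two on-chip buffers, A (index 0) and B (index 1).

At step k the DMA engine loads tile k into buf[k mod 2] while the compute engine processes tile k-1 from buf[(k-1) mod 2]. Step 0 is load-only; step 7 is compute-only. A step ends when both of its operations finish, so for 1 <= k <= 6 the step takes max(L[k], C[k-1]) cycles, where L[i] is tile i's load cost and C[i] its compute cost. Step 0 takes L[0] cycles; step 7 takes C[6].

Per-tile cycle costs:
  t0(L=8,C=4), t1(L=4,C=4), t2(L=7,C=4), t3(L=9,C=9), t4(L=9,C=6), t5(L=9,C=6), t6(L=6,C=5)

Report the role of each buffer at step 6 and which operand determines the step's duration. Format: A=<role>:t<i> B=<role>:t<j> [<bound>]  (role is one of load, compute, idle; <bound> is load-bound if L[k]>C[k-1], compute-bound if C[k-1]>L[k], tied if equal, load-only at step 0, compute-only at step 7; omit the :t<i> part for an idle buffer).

step 6: A=load:t6 B=compute:t5 [tied]

k=0 load=t0/8c comp=- wait=8 total=8
k=1 load=t1/4c comp=t0/4c wait=4 total=12
k=2 load=t2/7c comp=t1/4c wait=7 total=19
k=3 load=t3/9c comp=t2/4c wait=9 total=28
k=4 load=t4/9c comp=t3/9c wait=9 total=37
k=5 load=t5/9c comp=t4/6c wait=9 total=46
k=6 load=t6/6c comp=t5/6c wait=6 total=52
k=7 load=- comp=t6/5c wait=5 total=57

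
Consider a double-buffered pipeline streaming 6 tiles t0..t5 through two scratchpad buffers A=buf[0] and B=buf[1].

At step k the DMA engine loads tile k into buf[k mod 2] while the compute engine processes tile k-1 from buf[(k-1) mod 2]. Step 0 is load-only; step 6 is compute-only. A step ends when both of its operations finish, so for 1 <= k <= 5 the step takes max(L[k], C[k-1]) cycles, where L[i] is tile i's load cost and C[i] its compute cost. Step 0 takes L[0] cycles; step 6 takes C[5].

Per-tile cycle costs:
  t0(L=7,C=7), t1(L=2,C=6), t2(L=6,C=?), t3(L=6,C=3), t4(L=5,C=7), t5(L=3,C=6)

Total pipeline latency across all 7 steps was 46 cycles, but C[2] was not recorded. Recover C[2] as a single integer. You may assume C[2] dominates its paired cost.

step 0 = dur = L[0]=7 = 7
step 1 = dur = max(L[1]=2, C[0]=7) = 7
step 2 = dur = max(L[2]=6, C[1]=6) = 6
step 3 = dur = max(L[3]=6, C[2]=?) = C[2]  (unknown; binding)
step 4 = dur = max(L[4]=5, C[3]=3) = 5
step 5 = dur = max(L[5]=3, C[4]=7) = 7
step 6 = dur = C[5]=6 = 6
sum of known step durations = 38
dur[3] = total - known = 46 - 38 = 8
C[2] is the binding max in step 3, so C[2] = dur[3] = 8

C[2] = 8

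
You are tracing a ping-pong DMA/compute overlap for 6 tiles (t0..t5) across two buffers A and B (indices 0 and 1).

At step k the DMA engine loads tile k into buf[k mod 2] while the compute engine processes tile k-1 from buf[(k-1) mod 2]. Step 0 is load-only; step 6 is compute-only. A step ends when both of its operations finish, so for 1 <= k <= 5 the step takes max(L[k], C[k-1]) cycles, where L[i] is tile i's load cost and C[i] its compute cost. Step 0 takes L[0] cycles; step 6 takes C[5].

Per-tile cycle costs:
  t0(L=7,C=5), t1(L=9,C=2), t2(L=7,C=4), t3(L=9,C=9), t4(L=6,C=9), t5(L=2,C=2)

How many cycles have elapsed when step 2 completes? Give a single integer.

end_cycle[2] = 23

  0. 7=7c; end=7; A:t0 B:-
  1. max(9,5)=9c; end=16; A:t0 B:t1
  2. max(7,2)=7c; end=23; A:t2 B:t1
  3. max(9,4)=9c; end=32; A:t2 B:t3
  4. max(6,9)=9c; end=41; A:t4 B:t3
  5. max(2,9)=9c; end=50; A:t4 B:t5
  6. 2=2c; end=52; A:t4 B:t5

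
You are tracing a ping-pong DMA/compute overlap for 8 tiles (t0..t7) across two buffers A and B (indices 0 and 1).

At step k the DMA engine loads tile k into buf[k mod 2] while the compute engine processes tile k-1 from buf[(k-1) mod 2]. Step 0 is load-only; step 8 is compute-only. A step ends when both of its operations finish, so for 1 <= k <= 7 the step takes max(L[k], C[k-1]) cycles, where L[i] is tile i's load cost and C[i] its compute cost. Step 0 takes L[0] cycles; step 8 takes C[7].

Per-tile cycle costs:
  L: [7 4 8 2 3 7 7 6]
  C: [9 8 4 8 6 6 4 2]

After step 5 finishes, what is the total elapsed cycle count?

end_cycle[5] = 43

step 0: L[0]=7 → dur=7, Σ=7 | A=load:t0 B=idle [load-only]
step 1: L[1]=4 C[0]=9 → dur=9, Σ=16 | A=compute:t0 B=load:t1 [compute-bound]
step 2: L[2]=8 C[1]=8 → dur=8, Σ=24 | A=load:t2 B=compute:t1 [tied]
step 3: L[3]=2 C[2]=4 → dur=4, Σ=28 | A=compute:t2 B=load:t3 [compute-bound]
step 4: L[4]=3 C[3]=8 → dur=8, Σ=36 | A=load:t4 B=compute:t3 [compute-bound]
step 5: L[5]=7 C[4]=6 → dur=7, Σ=43 | A=compute:t4 B=load:t5 [load-bound]
step 6: L[6]=7 C[5]=6 → dur=7, Σ=50 | A=load:t6 B=compute:t5 [load-bound]
step 7: L[7]=6 C[6]=4 → dur=6, Σ=56 | A=compute:t6 B=load:t7 [load-bound]
step 8: C[7]=2 → dur=2, Σ=58 | A=idle B=compute:t7 [compute-only]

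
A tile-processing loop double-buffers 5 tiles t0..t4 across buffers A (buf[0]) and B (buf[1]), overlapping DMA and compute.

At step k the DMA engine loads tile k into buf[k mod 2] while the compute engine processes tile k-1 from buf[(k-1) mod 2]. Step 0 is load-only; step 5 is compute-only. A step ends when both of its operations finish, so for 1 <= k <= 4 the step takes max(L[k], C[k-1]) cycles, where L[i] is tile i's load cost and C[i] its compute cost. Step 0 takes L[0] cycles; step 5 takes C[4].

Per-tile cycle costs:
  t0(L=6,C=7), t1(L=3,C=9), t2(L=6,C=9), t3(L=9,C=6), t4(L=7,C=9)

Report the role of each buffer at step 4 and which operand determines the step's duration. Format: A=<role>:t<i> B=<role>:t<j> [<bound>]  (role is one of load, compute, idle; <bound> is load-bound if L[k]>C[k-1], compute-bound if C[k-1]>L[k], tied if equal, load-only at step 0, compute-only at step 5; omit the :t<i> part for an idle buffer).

step 0: L[0]=6 → dur=6, Σ=6 | A=load:t0 B=idle [load-only]
step 1: L[1]=3 C[0]=7 → dur=7, Σ=13 | A=compute:t0 B=load:t1 [compute-bound]
step 2: L[2]=6 C[1]=9 → dur=9, Σ=22 | A=load:t2 B=compute:t1 [compute-bound]
step 3: L[3]=9 C[2]=9 → dur=9, Σ=31 | A=compute:t2 B=load:t3 [tied]
step 4: L[4]=7 C[3]=6 → dur=7, Σ=38 | A=load:t4 B=compute:t3 [load-bound]
step 5: C[4]=9 → dur=9, Σ=47 | A=compute:t4 B=idle [compute-only]

step 4: A=load:t4 B=compute:t3 [load-bound]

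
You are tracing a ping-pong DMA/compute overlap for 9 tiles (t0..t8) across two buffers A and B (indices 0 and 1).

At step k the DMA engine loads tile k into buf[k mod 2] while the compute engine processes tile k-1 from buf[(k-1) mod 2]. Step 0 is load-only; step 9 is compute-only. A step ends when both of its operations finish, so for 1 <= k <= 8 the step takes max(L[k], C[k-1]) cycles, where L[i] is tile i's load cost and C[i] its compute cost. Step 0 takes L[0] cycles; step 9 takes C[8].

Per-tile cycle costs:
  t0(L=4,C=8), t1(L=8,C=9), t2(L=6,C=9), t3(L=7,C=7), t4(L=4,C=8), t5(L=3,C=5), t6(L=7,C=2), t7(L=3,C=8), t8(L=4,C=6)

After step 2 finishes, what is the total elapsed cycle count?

end_cycle[2] = 21

k=0 load=t0/4c comp=- wait=4 total=4
k=1 load=t1/8c comp=t0/8c wait=8 total=12
k=2 load=t2/6c comp=t1/9c wait=9 total=21
k=3 load=t3/7c comp=t2/9c wait=9 total=30
k=4 load=t4/4c comp=t3/7c wait=7 total=37
k=5 load=t5/3c comp=t4/8c wait=8 total=45
k=6 load=t6/7c comp=t5/5c wait=7 total=52
k=7 load=t7/3c comp=t6/2c wait=3 total=55
k=8 load=t8/4c comp=t7/8c wait=8 total=63
k=9 load=- comp=t8/6c wait=6 total=69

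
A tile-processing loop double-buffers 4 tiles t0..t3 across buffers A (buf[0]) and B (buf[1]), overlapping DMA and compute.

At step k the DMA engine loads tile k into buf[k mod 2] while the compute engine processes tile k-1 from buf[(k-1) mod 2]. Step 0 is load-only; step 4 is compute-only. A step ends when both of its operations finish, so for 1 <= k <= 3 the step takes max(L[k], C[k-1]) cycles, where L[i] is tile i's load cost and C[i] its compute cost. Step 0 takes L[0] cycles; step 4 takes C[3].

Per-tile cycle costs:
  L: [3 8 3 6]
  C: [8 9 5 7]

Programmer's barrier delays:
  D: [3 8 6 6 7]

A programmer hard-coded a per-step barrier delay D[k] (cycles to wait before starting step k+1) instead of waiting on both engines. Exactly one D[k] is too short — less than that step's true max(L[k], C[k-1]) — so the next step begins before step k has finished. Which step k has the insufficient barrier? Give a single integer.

step 0: need L[0]=3 = 3; D[0]=3 ok
step 1: need max(L[1]=8,C[0]=8) = 8; D[1]=8 ok
step 2: need max(L[2]=3,C[1]=9) = 9; D[2]=6 SHORT
step 3: need max(L[3]=6,C[2]=5) = 6; D[3]=6 ok
step 4: need C[3]=7 = 7; D[4]=7 ok

hazard at step 2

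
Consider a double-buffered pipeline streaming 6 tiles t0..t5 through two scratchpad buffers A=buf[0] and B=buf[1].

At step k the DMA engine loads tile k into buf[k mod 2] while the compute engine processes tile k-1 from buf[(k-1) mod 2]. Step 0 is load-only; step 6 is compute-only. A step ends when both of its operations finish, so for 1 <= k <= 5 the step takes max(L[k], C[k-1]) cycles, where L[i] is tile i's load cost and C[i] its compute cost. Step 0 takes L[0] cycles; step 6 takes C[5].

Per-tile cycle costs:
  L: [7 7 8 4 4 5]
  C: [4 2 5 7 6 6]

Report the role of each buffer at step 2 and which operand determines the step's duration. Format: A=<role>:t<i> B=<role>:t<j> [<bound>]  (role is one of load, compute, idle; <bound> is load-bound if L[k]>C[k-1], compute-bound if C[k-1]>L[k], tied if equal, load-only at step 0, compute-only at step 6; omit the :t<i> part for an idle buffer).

k=0 load=t0/7c comp=- wait=7 total=7
k=1 load=t1/7c comp=t0/4c wait=7 total=14
k=2 load=t2/8c comp=t1/2c wait=8 total=22
k=3 load=t3/4c comp=t2/5c wait=5 total=27
k=4 load=t4/4c comp=t3/7c wait=7 total=34
k=5 load=t5/5c comp=t4/6c wait=6 total=40
k=6 load=- comp=t5/6c wait=6 total=46

step 2: A=load:t2 B=compute:t1 [load-bound]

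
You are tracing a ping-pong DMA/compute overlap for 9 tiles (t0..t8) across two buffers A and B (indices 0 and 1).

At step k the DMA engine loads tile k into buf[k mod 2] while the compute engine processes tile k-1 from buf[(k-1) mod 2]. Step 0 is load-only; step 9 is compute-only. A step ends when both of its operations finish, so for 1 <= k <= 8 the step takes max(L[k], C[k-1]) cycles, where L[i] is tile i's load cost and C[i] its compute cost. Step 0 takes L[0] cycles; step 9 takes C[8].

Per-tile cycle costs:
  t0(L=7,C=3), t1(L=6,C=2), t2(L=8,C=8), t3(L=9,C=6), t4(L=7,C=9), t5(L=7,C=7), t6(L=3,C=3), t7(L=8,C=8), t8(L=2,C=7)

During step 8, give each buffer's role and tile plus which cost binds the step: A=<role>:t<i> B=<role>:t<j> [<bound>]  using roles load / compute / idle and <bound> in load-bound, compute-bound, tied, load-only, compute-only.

step 8: A=load:t8 B=compute:t7 [compute-bound]

  0. 7=7c; end=7; A:t0 B:-
  1. max(6,3)=6c; end=13; A:t0 B:t1
  2. max(8,2)=8c; end=21; A:t2 B:t1
  3. max(9,8)=9c; end=30; A:t2 B:t3
  4. max(7,6)=7c; end=37; A:t4 B:t3
  5. max(7,9)=9c; end=46; A:t4 B:t5
  6. max(3,7)=7c; end=53; A:t6 B:t5
  7. max(8,3)=8c; end=61; A:t6 B:t7
  8. max(2,8)=8c; end=69; A:t8 B:t7
  9. 7=7c; end=76; A:t8 B:t7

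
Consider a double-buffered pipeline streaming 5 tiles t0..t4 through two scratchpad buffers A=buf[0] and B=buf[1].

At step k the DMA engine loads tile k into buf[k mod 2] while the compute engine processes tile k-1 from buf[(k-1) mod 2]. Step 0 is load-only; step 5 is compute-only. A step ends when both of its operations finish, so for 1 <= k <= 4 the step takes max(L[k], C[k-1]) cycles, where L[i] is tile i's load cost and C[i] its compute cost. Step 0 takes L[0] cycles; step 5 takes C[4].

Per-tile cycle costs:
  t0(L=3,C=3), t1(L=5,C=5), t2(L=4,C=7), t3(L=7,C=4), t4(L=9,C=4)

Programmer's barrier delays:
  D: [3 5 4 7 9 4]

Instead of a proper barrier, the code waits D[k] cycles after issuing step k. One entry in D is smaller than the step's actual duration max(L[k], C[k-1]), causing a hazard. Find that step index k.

hazard at step 2

[0] required=L[0]=3=3 vs D=3 ok
[1] required=max(L[1]=5,C[0]=3)=5 vs D=5 ok
[2] required=max(L[2]=4,C[1]=5)=5 vs D=4 SHORT
[3] required=max(L[3]=7,C[2]=7)=7 vs D=7 ok
[4] required=max(L[4]=9,C[3]=4)=9 vs D=9 ok
[5] required=C[4]=4=4 vs D=4 ok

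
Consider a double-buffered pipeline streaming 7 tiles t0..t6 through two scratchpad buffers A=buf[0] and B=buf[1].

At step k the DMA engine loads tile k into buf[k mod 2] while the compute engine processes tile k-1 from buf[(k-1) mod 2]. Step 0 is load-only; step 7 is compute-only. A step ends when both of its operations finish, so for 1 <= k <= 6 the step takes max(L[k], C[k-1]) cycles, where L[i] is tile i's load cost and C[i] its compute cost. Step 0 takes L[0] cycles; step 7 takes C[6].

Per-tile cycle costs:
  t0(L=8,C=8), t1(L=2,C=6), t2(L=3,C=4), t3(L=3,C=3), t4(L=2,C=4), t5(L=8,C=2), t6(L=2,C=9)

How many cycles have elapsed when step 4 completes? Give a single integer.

end_cycle[4] = 29

k=0 load=t0/8c comp=- wait=8 total=8
k=1 load=t1/2c comp=t0/8c wait=8 total=16
k=2 load=t2/3c comp=t1/6c wait=6 total=22
k=3 load=t3/3c comp=t2/4c wait=4 total=26
k=4 load=t4/2c comp=t3/3c wait=3 total=29
k=5 load=t5/8c comp=t4/4c wait=8 total=37
k=6 load=t6/2c comp=t5/2c wait=2 total=39
k=7 load=- comp=t6/9c wait=9 total=48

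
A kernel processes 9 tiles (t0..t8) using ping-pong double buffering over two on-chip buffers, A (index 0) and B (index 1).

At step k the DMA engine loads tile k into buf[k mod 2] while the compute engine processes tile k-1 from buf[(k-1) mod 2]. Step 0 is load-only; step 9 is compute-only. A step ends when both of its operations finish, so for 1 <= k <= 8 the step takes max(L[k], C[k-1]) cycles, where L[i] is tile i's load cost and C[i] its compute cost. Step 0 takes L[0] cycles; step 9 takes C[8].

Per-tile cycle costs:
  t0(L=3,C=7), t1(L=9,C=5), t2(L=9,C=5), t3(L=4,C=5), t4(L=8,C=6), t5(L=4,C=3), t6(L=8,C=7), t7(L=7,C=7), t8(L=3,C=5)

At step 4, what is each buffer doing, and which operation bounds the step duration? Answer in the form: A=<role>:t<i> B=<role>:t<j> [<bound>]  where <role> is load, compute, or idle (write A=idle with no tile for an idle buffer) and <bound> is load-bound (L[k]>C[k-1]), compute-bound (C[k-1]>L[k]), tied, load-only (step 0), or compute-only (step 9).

  0. 3=3c; end=3; A:t0 B:-
  1. max(9,7)=9c; end=12; A:t0 B:t1
  2. max(9,5)=9c; end=21; A:t2 B:t1
  3. max(4,5)=5c; end=26; A:t2 B:t3
  4. max(8,5)=8c; end=34; A:t4 B:t3
  5. max(4,6)=6c; end=40; A:t4 B:t5
  6. max(8,3)=8c; end=48; A:t6 B:t5
  7. max(7,7)=7c; end=55; A:t6 B:t7
  8. max(3,7)=7c; end=62; A:t8 B:t7
  9. 5=5c; end=67; A:t8 B:t7

step 4: A=load:t4 B=compute:t3 [load-bound]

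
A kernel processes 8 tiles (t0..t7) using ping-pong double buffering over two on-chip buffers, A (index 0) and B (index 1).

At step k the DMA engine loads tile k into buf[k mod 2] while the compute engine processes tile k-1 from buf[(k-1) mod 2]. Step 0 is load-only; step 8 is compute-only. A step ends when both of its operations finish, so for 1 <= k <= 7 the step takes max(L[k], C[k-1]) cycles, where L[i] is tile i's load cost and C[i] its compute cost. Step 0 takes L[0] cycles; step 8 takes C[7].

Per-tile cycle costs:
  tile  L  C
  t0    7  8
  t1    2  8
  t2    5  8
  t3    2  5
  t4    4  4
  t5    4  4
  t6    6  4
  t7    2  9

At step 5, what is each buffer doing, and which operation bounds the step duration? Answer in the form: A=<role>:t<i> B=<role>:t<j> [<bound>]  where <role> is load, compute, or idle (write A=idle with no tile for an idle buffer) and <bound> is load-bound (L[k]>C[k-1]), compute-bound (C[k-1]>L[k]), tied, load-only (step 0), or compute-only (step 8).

step 5: A=compute:t4 B=load:t5 [tied]

  0. 7=7c; end=7; A:t0 B:-
  1. max(2,8)=8c; end=15; A:t0 B:t1
  2. max(5,8)=8c; end=23; A:t2 B:t1
  3. max(2,8)=8c; end=31; A:t2 B:t3
  4. max(4,5)=5c; end=36; A:t4 B:t3
  5. max(4,4)=4c; end=40; A:t4 B:t5
  6. max(6,4)=6c; end=46; A:t6 B:t5
  7. max(2,4)=4c; end=50; A:t6 B:t7
  8. 9=9c; end=59; A:t6 B:t7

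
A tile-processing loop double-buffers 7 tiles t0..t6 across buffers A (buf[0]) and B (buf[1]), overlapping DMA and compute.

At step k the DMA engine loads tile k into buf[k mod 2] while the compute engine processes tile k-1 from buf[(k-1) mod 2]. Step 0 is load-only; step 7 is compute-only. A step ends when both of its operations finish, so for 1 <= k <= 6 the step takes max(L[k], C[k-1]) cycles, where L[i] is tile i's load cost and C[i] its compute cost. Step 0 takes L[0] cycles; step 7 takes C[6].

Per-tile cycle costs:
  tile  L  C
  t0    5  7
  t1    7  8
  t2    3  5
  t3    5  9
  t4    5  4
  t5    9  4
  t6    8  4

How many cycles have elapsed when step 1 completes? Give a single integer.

k=0 load=t0/5c comp=- wait=5 total=5
k=1 load=t1/7c comp=t0/7c wait=7 total=12
k=2 load=t2/3c comp=t1/8c wait=8 total=20
k=3 load=t3/5c comp=t2/5c wait=5 total=25
k=4 load=t4/5c comp=t3/9c wait=9 total=34
k=5 load=t5/9c comp=t4/4c wait=9 total=43
k=6 load=t6/8c comp=t5/4c wait=8 total=51
k=7 load=- comp=t6/4c wait=4 total=55

end_cycle[1] = 12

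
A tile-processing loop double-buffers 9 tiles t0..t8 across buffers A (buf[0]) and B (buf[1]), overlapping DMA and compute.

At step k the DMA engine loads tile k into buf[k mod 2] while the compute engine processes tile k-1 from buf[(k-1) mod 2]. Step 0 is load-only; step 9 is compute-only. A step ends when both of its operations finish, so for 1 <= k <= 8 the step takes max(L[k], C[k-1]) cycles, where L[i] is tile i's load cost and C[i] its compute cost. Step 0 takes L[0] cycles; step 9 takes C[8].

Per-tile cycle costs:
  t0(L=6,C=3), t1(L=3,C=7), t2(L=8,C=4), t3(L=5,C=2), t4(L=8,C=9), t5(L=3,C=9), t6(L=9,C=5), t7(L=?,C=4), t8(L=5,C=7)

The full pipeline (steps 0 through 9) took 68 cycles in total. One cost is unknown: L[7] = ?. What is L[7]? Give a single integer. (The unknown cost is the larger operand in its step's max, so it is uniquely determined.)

step 0 | dur = L[0]=6 = 6
step 1 | dur = max(L[1]=3, C[0]=3) = 3
step 2 | dur = max(L[2]=8, C[1]=7) = 8
step 3 | dur = max(L[3]=5, C[2]=4) = 5
step 4 | dur = max(L[4]=8, C[3]=2) = 8
step 5 | dur = max(L[5]=3, C[4]=9) = 9
step 6 | dur = max(L[6]=9, C[5]=9) = 9
step 7 | dur = max(L[7]=?, C[6]=5) = L[7]  (unknown; binding)
step 8 | dur = max(L[8]=5, C[7]=4) = 5
step 9 | dur = C[8]=7 = 7
sum of known step durations = 60
dur[7] = total - known = 68 - 60 = 8
L[7] is the binding max in step 7, so L[7] = dur[7] = 8

L[7] = 8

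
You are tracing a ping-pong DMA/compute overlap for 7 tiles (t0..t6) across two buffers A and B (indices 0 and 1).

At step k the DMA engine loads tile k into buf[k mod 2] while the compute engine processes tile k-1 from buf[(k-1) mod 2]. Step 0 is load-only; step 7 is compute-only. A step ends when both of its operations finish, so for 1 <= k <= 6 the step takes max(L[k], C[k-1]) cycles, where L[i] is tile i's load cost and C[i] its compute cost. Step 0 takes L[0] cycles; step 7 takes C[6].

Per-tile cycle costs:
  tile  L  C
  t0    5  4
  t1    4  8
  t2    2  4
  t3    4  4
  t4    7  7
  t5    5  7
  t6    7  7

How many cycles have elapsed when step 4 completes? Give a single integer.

[0] DMA t0→A (5c) ∥ CU idle ⇒ 5c, clock 5
[1] DMA t1→B (4c) ∥ CU A:t0 (4c) ⇒ 4c, clock 9
[2] DMA t2→A (2c) ∥ CU B:t1 (8c) ⇒ 8c, clock 17
[3] DMA t3→B (4c) ∥ CU A:t2 (4c) ⇒ 4c, clock 21
[4] DMA t4→A (7c) ∥ CU B:t3 (4c) ⇒ 7c, clock 28
[5] DMA t5→B (5c) ∥ CU A:t4 (7c) ⇒ 7c, clock 35
[6] DMA t6→A (7c) ∥ CU B:t5 (7c) ⇒ 7c, clock 42
[7] DMA idle ∥ CU A:t6 (7c) ⇒ 7c, clock 49

end_cycle[4] = 28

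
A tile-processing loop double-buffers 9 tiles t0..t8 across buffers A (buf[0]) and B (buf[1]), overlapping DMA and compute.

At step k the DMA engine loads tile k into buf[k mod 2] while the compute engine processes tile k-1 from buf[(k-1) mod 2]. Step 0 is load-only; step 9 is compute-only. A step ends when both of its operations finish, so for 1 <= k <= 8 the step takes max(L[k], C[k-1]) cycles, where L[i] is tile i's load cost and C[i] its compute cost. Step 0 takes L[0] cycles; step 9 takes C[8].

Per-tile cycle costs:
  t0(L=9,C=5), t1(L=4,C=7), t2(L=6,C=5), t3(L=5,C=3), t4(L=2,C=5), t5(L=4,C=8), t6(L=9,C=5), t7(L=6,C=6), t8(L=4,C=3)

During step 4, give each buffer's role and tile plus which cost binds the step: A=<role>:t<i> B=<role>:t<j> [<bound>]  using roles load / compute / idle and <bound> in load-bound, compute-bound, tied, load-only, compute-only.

step 4: A=load:t4 B=compute:t3 [compute-bound]

  0. 9=9c; end=9; A:t0 B:-
  1. max(4,5)=5c; end=14; A:t0 B:t1
  2. max(6,7)=7c; end=21; A:t2 B:t1
  3. max(5,5)=5c; end=26; A:t2 B:t3
  4. max(2,3)=3c; end=29; A:t4 B:t3
  5. max(4,5)=5c; end=34; A:t4 B:t5
  6. max(9,8)=9c; end=43; A:t6 B:t5
  7. max(6,5)=6c; end=49; A:t6 B:t7
  8. max(4,6)=6c; end=55; A:t8 B:t7
  9. 3=3c; end=58; A:t8 B:t7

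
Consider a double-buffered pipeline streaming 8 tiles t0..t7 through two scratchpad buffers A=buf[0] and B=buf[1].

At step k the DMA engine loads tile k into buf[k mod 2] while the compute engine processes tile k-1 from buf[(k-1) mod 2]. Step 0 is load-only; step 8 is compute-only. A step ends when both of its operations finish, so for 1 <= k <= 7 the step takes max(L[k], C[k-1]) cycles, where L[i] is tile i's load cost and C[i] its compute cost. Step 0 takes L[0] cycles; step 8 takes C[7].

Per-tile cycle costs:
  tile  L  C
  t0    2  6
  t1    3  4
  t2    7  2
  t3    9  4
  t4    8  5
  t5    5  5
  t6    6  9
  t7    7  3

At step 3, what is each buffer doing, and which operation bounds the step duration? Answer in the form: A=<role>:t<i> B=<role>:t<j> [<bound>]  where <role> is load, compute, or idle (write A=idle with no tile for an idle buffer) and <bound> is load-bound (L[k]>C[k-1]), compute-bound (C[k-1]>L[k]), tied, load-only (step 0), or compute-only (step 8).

step 3: A=compute:t2 B=load:t3 [load-bound]

k=0 load=t0/2c comp=- wait=2 total=2
k=1 load=t1/3c comp=t0/6c wait=6 total=8
k=2 load=t2/7c comp=t1/4c wait=7 total=15
k=3 load=t3/9c comp=t2/2c wait=9 total=24
k=4 load=t4/8c comp=t3/4c wait=8 total=32
k=5 load=t5/5c comp=t4/5c wait=5 total=37
k=6 load=t6/6c comp=t5/5c wait=6 total=43
k=7 load=t7/7c comp=t6/9c wait=9 total=52
k=8 load=- comp=t7/3c wait=3 total=55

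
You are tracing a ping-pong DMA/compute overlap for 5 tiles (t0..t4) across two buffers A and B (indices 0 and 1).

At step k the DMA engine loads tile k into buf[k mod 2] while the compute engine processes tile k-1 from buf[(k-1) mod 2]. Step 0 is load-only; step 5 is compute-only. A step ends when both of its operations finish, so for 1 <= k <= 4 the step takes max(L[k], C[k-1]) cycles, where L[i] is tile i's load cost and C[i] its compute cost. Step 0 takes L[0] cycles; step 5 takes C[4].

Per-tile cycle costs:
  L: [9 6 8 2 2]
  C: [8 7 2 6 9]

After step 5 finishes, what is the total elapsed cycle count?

end_cycle[5] = 42

[0] DMA t0→A (9c) ∥ CU idle ⇒ 9c, clock 9
[1] DMA t1→B (6c) ∥ CU A:t0 (8c) ⇒ 8c, clock 17
[2] DMA t2→A (8c) ∥ CU B:t1 (7c) ⇒ 8c, clock 25
[3] DMA t3→B (2c) ∥ CU A:t2 (2c) ⇒ 2c, clock 27
[4] DMA t4→A (2c) ∥ CU B:t3 (6c) ⇒ 6c, clock 33
[5] DMA idle ∥ CU A:t4 (9c) ⇒ 9c, clock 42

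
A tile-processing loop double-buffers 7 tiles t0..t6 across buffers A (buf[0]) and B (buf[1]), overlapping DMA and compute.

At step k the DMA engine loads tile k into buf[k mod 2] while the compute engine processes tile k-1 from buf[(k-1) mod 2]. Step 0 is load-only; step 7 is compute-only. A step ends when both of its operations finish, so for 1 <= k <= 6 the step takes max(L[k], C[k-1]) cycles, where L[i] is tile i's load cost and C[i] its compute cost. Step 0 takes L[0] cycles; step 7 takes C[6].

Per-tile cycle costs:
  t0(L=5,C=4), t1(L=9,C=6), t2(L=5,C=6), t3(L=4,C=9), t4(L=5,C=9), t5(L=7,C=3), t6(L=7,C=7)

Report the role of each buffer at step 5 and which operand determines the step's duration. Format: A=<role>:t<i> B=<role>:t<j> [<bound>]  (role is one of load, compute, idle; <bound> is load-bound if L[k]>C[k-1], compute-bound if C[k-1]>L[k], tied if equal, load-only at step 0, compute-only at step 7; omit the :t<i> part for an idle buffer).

k=0 load=t0/5c comp=- wait=5 total=5
k=1 load=t1/9c comp=t0/4c wait=9 total=14
k=2 load=t2/5c comp=t1/6c wait=6 total=20
k=3 load=t3/4c comp=t2/6c wait=6 total=26
k=4 load=t4/5c comp=t3/9c wait=9 total=35
k=5 load=t5/7c comp=t4/9c wait=9 total=44
k=6 load=t6/7c comp=t5/3c wait=7 total=51
k=7 load=- comp=t6/7c wait=7 total=58

step 5: A=compute:t4 B=load:t5 [compute-bound]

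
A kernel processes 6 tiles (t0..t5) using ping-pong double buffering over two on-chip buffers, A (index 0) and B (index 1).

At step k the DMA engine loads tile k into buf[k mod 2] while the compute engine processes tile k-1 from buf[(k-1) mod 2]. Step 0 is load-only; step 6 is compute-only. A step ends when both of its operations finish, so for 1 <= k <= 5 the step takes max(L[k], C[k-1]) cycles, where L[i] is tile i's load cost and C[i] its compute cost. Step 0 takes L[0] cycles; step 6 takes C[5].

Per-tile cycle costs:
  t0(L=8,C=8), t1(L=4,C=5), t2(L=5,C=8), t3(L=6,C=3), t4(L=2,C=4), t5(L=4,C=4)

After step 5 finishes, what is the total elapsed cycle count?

[0] DMA t0→A (8c) ∥ CU idle ⇒ 8c, clock 8
[1] DMA t1→B (4c) ∥ CU A:t0 (8c) ⇒ 8c, clock 16
[2] DMA t2→A (5c) ∥ CU B:t1 (5c) ⇒ 5c, clock 21
[3] DMA t3→B (6c) ∥ CU A:t2 (8c) ⇒ 8c, clock 29
[4] DMA t4→A (2c) ∥ CU B:t3 (3c) ⇒ 3c, clock 32
[5] DMA t5→B (4c) ∥ CU A:t4 (4c) ⇒ 4c, clock 36
[6] DMA idle ∥ CU B:t5 (4c) ⇒ 4c, clock 40

end_cycle[5] = 36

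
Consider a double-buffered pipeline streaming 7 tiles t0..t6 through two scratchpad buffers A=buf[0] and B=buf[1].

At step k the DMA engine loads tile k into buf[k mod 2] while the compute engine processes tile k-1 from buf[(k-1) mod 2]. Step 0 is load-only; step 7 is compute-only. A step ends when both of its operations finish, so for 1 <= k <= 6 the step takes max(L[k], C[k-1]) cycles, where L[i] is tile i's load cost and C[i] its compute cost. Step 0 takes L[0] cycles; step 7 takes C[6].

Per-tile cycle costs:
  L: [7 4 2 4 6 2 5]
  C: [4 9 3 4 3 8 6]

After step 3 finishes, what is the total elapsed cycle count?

end_cycle[3] = 24

[0] DMA t0→A (7c) ∥ CU idle ⇒ 7c, clock 7
[1] DMA t1→B (4c) ∥ CU A:t0 (4c) ⇒ 4c, clock 11
[2] DMA t2→A (2c) ∥ CU B:t1 (9c) ⇒ 9c, clock 20
[3] DMA t3→B (4c) ∥ CU A:t2 (3c) ⇒ 4c, clock 24
[4] DMA t4→A (6c) ∥ CU B:t3 (4c) ⇒ 6c, clock 30
[5] DMA t5→B (2c) ∥ CU A:t4 (3c) ⇒ 3c, clock 33
[6] DMA t6→A (5c) ∥ CU B:t5 (8c) ⇒ 8c, clock 41
[7] DMA idle ∥ CU A:t6 (6c) ⇒ 6c, clock 47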